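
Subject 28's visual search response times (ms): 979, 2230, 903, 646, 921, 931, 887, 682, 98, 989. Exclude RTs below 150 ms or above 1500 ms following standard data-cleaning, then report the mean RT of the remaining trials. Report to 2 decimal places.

Excluded: 98, 2230
Retained (n=8): Σ = 6938
Mean = 6938/8 = 867.2500

867.25 ms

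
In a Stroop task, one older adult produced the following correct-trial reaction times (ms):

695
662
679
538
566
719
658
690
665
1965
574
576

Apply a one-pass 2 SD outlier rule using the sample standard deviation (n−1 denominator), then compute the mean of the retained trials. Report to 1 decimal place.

n = 12, ΣRT = 8987, M = 748.917
Σ(x−M)² = 1652322.92; s = √(1652322.92/11) = 387.571
Cutoffs: 748.917 ± 2·387.571 → [-26.2, 1524.1]
Outside: 1965 → excluded.
Retained (n=11): Σ = 7022, mean = 7022/11 = 638.364

638.4 ms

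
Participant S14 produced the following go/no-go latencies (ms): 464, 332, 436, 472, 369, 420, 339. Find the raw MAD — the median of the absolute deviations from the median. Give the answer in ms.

51 ms

Sorted: 332, 339, 369, 420, 436, 464, 472 → median = 420
|x − 420|: 44, 88, 16, 52, 51, 0, 81
Sorted deviations: 0, 16, 44, 51, 52, 81, 88 → MAD = 51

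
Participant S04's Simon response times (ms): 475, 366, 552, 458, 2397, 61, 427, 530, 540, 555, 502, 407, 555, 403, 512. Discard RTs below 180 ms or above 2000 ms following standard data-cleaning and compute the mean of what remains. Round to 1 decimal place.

Excluded: 61, 2397
Retained (n=13): Σ = 6282
Mean = 6282/13 = 483.2308

483.2 ms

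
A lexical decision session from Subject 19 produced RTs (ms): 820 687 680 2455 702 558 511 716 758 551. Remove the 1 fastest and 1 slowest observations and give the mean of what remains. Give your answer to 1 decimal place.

684.0 ms

Sorted: 511, 551, 558, 680, 687, 702, 716, 758, 820, 2455
Drop lowest 1 (511) and highest 1 (2455)
Remaining (n=8): Σ = 5472, mean = 5472/8 = 684.000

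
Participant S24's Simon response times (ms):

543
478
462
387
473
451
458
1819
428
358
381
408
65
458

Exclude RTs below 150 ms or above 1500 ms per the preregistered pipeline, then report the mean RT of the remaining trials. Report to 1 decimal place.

Excluded: 65, 1819
Retained (n=12): Σ = 5285
Mean = 5285/12 = 440.4167

440.4 ms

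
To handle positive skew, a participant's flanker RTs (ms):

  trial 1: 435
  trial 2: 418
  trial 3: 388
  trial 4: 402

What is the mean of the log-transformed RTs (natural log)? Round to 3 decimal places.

ln(RT): 6.0753, 6.0355, 5.9610, 5.9965
Σ ln(RT) = 24.0683
Mean = 24.0683/4 = 6.01707

6.017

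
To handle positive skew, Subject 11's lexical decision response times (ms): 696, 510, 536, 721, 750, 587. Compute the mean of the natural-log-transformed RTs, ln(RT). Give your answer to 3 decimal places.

6.440

ln(RT): 6.5453, 6.2344, 6.2841, 6.5806, 6.6201, 6.3750
Σ ln(RT) = 38.6396
Mean = 38.6396/6 = 6.43994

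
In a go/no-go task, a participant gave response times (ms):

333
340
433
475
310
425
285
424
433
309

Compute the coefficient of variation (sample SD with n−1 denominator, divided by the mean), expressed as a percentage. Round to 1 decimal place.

18.0%

n = 10, Σ = 3767, M = 376.7000
Σ(x−M)² = 41270.100; s = √(41270.100/9) = 67.7168
CV = 67.7168 / 376.7000 = 0.17976 = 17.976%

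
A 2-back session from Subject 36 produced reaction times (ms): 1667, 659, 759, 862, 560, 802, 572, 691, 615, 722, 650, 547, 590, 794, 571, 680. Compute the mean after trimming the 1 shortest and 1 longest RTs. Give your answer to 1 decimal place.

680.5 ms

Sorted: 547, 560, 571, 572, 590, 615, 650, 659, 680, 691, 722, 759, 794, 802, 862, 1667
Drop lowest 1 (547) and highest 1 (1667)
Remaining (n=14): Σ = 9527, mean = 9527/14 = 680.500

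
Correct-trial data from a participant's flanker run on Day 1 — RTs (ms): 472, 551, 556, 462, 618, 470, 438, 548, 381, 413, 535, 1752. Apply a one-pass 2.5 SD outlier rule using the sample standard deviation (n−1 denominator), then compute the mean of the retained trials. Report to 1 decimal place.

494.9 ms

n = 12, ΣRT = 7196, M = 599.667
Σ(x−M)² = 1500194.67; s = √(1500194.67/11) = 369.298
Cutoffs: 599.667 ± 2.5·369.298 → [-323.6, 1522.9]
Outside: 1752 → excluded.
Retained (n=11): Σ = 5444, mean = 5444/11 = 494.909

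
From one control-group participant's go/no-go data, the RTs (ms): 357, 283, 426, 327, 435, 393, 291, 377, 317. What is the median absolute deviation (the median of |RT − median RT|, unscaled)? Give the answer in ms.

Sorted: 283, 291, 317, 327, 357, 377, 393, 426, 435 → median = 357
|x − 357|: 0, 74, 69, 30, 78, 36, 66, 20, 40
Sorted deviations: 0, 20, 30, 36, 40, 66, 69, 74, 78 → MAD = 40

40 ms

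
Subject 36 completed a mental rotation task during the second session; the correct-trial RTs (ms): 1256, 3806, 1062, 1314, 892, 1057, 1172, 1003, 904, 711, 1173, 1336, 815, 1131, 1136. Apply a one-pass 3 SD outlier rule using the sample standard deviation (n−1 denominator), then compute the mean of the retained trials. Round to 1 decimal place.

1068.7 ms

n = 15, ΣRT = 18768, M = 1251.200
Σ(x−M)² = 7445040.40; s = √(7445040.40/14) = 729.238
Cutoffs: 1251.200 ± 3·729.238 → [-936.5, 3438.9]
Outside: 3806 → excluded.
Retained (n=14): Σ = 14962, mean = 14962/14 = 1068.714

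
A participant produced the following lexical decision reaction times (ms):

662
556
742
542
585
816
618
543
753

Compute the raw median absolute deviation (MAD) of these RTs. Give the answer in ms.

75 ms

Sorted: 542, 543, 556, 585, 618, 662, 742, 753, 816 → median = 618
|x − 618|: 44, 62, 124, 76, 33, 198, 0, 75, 135
Sorted deviations: 0, 33, 44, 62, 75, 76, 124, 135, 198 → MAD = 75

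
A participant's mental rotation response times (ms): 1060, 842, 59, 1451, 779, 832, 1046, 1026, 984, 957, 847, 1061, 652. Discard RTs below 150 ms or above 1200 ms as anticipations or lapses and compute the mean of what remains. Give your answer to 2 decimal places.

Excluded: 59, 1451
Retained (n=11): Σ = 10086
Mean = 10086/11 = 916.9091

916.91 ms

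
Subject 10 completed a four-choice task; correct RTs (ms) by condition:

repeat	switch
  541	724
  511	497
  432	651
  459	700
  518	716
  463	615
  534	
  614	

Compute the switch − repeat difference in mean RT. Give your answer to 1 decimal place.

M(repeat) = 4072/8 = 509.000
M(switch) = 3903/6 = 650.500
Difference = 650.500 − 509.000 = 141.500 ms

141.5 ms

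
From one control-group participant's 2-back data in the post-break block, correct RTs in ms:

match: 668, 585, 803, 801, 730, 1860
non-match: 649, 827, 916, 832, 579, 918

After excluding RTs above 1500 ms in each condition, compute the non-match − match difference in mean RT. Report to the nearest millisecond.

match: exclude 1860
M(match) = 3587/5 = 717.400
M(non-match) = 4721/6 = 786.833
Difference = 786.833 − 717.400 = 69.433 ms

69 ms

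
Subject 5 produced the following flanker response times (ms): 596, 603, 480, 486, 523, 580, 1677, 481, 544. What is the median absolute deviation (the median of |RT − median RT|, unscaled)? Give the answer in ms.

Sorted: 480, 481, 486, 523, 544, 580, 596, 603, 1677 → median = 544
|x − 544|: 52, 59, 64, 58, 21, 36, 1133, 63, 0
Sorted deviations: 0, 21, 36, 52, 58, 59, 63, 64, 1133 → MAD = 58

58 ms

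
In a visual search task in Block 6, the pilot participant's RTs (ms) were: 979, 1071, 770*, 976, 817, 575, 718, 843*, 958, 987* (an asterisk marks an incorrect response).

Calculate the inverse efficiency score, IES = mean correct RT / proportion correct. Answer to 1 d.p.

1243.7 ms

Correct trials (n=7): 979, 1071, 976, 817, 575, 718, 958
Mean correct RT = 6094/7 = 870.5714 ms
Proportion correct = 7/10
IES = 870.5714 / (7/10) = 1243.673 ms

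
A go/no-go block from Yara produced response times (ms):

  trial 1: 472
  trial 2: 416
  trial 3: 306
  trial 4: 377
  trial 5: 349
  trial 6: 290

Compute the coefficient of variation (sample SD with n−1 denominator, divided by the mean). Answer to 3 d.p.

n = 6, Σ = 2210, M = 368.3333
Σ(x−M)² = 23489.333; s = √(23489.333/5) = 68.5410
CV = 68.5410 / 368.3333 = 0.18608

0.186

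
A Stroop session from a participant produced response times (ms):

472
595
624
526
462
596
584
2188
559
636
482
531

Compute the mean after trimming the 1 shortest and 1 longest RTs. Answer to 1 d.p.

Sorted: 462, 472, 482, 526, 531, 559, 584, 595, 596, 624, 636, 2188
Drop lowest 1 (462) and highest 1 (2188)
Remaining (n=10): Σ = 5605, mean = 5605/10 = 560.500

560.5 ms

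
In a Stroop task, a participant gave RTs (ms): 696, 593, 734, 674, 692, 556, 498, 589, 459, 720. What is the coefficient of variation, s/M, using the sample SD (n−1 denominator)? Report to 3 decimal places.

0.155

n = 10, Σ = 6211, M = 621.1000
Σ(x−M)² = 83450.900; s = √(83450.900/9) = 96.2929
CV = 96.2929 / 621.1000 = 0.15504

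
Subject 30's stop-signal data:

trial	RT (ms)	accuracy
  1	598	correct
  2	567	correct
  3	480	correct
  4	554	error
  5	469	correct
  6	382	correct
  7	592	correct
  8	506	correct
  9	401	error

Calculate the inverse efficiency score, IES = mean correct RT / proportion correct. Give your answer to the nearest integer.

660 ms

Correct trials (n=7): 598, 567, 480, 469, 382, 592, 506
Mean correct RT = 3594/7 = 513.4286 ms
Proportion correct = 7/9
IES = 513.4286 / (7/9) = 660.122 ms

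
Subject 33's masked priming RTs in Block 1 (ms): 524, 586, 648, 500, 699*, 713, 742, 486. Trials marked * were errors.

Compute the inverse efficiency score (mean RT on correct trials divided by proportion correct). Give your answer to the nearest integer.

686 ms

Correct trials (n=7): 524, 586, 648, 500, 713, 742, 486
Mean correct RT = 4199/7 = 599.8571 ms
Proportion correct = 7/8
IES = 599.8571 / (7/8) = 685.551 ms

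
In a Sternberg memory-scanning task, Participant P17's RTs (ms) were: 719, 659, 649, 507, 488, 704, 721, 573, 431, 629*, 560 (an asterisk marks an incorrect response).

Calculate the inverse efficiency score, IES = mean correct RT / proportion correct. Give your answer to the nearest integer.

661 ms

Correct trials (n=10): 719, 659, 649, 507, 488, 704, 721, 573, 431, 560
Mean correct RT = 6011/10 = 601.1000 ms
Proportion correct = 10/11
IES = 601.1000 / (10/11) = 661.210 ms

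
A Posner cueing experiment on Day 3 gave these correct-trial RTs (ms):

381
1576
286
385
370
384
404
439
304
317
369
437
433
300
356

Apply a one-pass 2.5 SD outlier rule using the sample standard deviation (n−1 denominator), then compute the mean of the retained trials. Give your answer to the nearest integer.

369 ms

n = 15, ΣRT = 6741, M = 449.400
Σ(x−M)² = 1394105.60; s = √(1394105.60/14) = 315.561
Cutoffs: 449.400 ± 2.5·315.561 → [-339.5, 1238.3]
Outside: 1576 → excluded.
Retained (n=14): Σ = 5165, mean = 5165/14 = 368.929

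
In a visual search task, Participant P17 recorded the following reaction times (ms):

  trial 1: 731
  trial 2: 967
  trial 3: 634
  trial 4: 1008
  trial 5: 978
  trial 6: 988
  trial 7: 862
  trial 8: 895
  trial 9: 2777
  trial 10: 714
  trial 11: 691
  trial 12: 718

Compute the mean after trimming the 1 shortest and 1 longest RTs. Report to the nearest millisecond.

855 ms

Sorted: 634, 691, 714, 718, 731, 862, 895, 967, 978, 988, 1008, 2777
Drop lowest 1 (634) and highest 1 (2777)
Remaining (n=10): Σ = 8552, mean = 8552/10 = 855.200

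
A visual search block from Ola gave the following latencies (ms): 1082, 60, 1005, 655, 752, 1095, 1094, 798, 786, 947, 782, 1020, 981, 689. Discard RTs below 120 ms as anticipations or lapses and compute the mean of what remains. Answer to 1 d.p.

Excluded: 60
Retained (n=13): Σ = 11686
Mean = 11686/13 = 898.9231

898.9 ms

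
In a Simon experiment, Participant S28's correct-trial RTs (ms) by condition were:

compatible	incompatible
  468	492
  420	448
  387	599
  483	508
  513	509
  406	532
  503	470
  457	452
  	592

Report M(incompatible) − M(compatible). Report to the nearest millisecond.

M(compatible) = 3637/8 = 454.625
M(incompatible) = 4602/9 = 511.333
Difference = 511.333 − 454.625 = 56.708 ms

57 ms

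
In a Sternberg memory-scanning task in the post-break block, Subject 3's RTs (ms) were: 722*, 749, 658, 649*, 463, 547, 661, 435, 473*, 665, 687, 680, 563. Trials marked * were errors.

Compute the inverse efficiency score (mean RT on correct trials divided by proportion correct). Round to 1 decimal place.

794.0 ms

Correct trials (n=10): 749, 658, 463, 547, 661, 435, 665, 687, 680, 563
Mean correct RT = 6108/10 = 610.8000 ms
Proportion correct = 10/13
IES = 610.8000 / (10/13) = 794.040 ms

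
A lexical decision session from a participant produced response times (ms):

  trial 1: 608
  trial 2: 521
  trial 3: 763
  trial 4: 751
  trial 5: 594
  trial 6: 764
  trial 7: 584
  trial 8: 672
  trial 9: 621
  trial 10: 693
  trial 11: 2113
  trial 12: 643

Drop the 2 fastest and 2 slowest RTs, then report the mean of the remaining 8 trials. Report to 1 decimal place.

668.1 ms

Sorted: 521, 584, 594, 608, 621, 643, 672, 693, 751, 763, 764, 2113
Drop lowest 2 (521, 584) and highest 2 (764, 2113)
Remaining (n=8): Σ = 5345, mean = 5345/8 = 668.125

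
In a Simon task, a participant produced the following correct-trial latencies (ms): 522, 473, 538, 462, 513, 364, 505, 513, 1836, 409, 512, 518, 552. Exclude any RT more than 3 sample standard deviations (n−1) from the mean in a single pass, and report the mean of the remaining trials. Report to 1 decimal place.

490.1 ms

n = 13, ΣRT = 7717, M = 593.615
Σ(x−M)² = 1705379.08; s = √(1705379.08/12) = 376.981
Cutoffs: 593.615 ± 3·376.981 → [-537.3, 1724.6]
Outside: 1836 → excluded.
Retained (n=12): Σ = 5881, mean = 5881/12 = 490.083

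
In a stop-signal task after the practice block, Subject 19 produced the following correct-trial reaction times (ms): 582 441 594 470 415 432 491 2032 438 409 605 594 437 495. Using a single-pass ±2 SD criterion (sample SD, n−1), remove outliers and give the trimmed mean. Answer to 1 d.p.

492.5 ms

n = 14, ΣRT = 8435, M = 602.500
Σ(x−M)² = 2267787.50; s = √(2267787.50/13) = 417.666
Cutoffs: 602.500 ± 2·417.666 → [-232.8, 1437.8]
Outside: 2032 → excluded.
Retained (n=13): Σ = 6403, mean = 6403/13 = 492.538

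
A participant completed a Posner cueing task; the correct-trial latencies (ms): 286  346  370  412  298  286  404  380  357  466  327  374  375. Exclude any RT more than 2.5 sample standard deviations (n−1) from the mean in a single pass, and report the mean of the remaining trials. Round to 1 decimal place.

360.1 ms

n = 13, ΣRT = 4681, M = 360.077
Σ(x−M)² = 32886.92; s = √(32886.92/12) = 52.351
Cutoffs: 360.077 ± 2.5·52.351 → [229.2, 491.0]
No RTs fall outside the cutoffs; all 13 retained. Mean = 4681/13 = 360.077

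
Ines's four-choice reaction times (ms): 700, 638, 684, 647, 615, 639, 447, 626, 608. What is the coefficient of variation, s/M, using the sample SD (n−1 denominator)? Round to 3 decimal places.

0.116

n = 9, Σ = 5604, M = 622.6667
Σ(x−M)² = 41980.000; s = √(41980.000/8) = 72.4396
CV = 72.4396 / 622.6667 = 0.11634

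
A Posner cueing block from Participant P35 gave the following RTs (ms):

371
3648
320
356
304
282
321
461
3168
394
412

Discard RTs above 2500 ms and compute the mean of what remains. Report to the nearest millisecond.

358 ms

Excluded: 3168, 3648
Retained (n=9): Σ = 3221
Mean = 3221/9 = 357.8889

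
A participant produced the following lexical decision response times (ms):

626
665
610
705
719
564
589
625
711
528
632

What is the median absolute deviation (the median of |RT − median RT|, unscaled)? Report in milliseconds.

Sorted: 528, 564, 589, 610, 625, 626, 632, 665, 705, 711, 719 → median = 626
|x − 626|: 0, 39, 16, 79, 93, 62, 37, 1, 85, 98, 6
Sorted deviations: 0, 1, 6, 16, 37, 39, 62, 79, 85, 93, 98 → MAD = 39

39 ms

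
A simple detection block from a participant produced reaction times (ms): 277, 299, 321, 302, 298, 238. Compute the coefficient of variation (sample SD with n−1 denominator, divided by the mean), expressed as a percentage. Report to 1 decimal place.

n = 6, Σ = 1735, M = 289.1667
Σ(x−M)² = 4118.833; s = √(4118.833/5) = 28.7013
CV = 28.7013 / 289.1667 = 0.09926 = 9.926%

9.9%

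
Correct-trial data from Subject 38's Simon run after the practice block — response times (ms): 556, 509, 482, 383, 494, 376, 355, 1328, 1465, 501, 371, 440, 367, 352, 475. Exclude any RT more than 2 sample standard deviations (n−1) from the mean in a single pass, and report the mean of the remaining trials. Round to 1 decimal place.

n = 15, ΣRT = 8454, M = 563.600
Σ(x−M)² = 1670261.60; s = √(1670261.60/14) = 345.405
Cutoffs: 563.600 ± 2·345.405 → [-127.2, 1254.4]
Outside: 1328, 1465 → excluded.
Retained (n=13): Σ = 5661, mean = 5661/13 = 435.462

435.5 ms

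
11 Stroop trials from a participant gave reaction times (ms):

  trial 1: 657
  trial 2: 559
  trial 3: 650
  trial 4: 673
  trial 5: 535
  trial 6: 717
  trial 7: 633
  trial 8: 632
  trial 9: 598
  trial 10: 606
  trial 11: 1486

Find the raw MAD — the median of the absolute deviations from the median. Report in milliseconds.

Sorted: 535, 559, 598, 606, 632, 633, 650, 657, 673, 717, 1486 → median = 633
|x − 633|: 24, 74, 17, 40, 98, 84, 0, 1, 35, 27, 853
Sorted deviations: 0, 1, 17, 24, 27, 35, 40, 74, 84, 98, 853 → MAD = 35

35 ms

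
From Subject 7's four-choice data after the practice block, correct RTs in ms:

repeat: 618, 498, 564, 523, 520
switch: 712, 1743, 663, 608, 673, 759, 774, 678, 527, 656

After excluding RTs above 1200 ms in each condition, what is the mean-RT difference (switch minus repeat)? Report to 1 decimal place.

127.6 ms

switch: exclude 1743
M(repeat) = 2723/5 = 544.600
M(switch) = 6050/9 = 672.222
Difference = 672.222 − 544.600 = 127.622 ms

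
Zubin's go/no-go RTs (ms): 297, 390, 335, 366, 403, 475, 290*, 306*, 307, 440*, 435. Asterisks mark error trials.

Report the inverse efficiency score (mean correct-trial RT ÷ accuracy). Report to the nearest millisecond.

517 ms

Correct trials (n=8): 297, 390, 335, 366, 403, 475, 307, 435
Mean correct RT = 3008/8 = 376.0000 ms
Proportion correct = 8/11
IES = 376.0000 / (8/11) = 517.000 ms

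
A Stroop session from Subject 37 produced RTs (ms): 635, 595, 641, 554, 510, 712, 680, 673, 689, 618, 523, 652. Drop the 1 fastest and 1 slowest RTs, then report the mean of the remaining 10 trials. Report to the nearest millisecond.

626 ms

Sorted: 510, 523, 554, 595, 618, 635, 641, 652, 673, 680, 689, 712
Drop lowest 1 (510) and highest 1 (712)
Remaining (n=10): Σ = 6260, mean = 6260/10 = 626.000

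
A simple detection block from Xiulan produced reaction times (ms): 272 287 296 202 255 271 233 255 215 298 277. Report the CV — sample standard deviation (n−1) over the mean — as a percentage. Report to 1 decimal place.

12.3%

n = 11, Σ = 2861, M = 260.0909
Σ(x−M)² = 10190.909; s = √(10190.909/10) = 31.9232
CV = 31.9232 / 260.0909 = 0.12274 = 12.274%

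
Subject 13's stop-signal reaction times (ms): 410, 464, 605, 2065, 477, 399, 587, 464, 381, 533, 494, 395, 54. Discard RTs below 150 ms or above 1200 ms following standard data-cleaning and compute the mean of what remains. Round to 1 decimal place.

473.5 ms

Excluded: 54, 2065
Retained (n=11): Σ = 5209
Mean = 5209/11 = 473.5455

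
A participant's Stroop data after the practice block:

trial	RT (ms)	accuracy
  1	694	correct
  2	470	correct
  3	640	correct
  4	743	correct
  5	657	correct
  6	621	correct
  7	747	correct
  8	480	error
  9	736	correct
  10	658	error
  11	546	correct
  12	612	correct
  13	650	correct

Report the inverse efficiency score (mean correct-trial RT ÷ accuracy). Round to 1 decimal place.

764.5 ms

Correct trials (n=11): 694, 470, 640, 743, 657, 621, 747, 736, 546, 612, 650
Mean correct RT = 7116/11 = 646.9091 ms
Proportion correct = 11/13
IES = 646.9091 / (11/13) = 764.529 ms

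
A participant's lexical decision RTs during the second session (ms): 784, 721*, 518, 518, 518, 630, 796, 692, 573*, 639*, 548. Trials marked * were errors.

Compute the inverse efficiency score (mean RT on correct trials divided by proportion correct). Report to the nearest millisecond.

Correct trials (n=8): 784, 518, 518, 518, 630, 796, 692, 548
Mean correct RT = 5004/8 = 625.5000 ms
Proportion correct = 8/11
IES = 625.5000 / (8/11) = 860.062 ms

860 ms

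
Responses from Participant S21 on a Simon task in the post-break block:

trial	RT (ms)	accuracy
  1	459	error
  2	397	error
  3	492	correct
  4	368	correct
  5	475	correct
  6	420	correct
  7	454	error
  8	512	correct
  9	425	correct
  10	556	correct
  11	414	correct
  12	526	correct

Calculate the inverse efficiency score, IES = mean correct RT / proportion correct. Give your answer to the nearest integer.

Correct trials (n=9): 492, 368, 475, 420, 512, 425, 556, 414, 526
Mean correct RT = 4188/9 = 465.3333 ms
Proportion correct = 9/12
IES = 465.3333 / (9/12) = 620.444 ms

620 ms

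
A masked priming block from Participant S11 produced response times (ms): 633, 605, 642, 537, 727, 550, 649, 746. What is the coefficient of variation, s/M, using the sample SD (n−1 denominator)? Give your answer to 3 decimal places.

0.117

n = 8, Σ = 5089, M = 636.1250
Σ(x−M)² = 38752.875; s = √(38752.875/7) = 74.4051
CV = 74.4051 / 636.1250 = 0.11697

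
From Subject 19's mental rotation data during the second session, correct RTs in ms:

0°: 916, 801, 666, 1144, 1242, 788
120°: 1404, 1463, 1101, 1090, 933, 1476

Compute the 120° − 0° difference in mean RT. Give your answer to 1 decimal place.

M(0°) = 5557/6 = 926.167
M(120°) = 7467/6 = 1244.500
Difference = 1244.500 − 926.167 = 318.333 ms

318.3 ms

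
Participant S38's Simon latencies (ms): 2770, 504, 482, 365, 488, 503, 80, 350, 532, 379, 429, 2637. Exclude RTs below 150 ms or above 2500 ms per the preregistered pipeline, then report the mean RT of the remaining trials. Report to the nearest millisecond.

Excluded: 80, 2637, 2770
Retained (n=9): Σ = 4032
Mean = 4032/9 = 448.0000

448 ms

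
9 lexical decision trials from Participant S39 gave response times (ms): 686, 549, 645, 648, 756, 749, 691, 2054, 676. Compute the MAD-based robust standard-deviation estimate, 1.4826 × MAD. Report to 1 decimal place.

Sorted: 549, 645, 648, 676, 686, 691, 749, 756, 2054 → median = 686
|x − 686| sorted: 0, 5, 10, 38, 41, 63, 70, 137, 1368 → MAD = 41
Robust SD ≈ 1.4826 × 41 = 60.787

60.8 ms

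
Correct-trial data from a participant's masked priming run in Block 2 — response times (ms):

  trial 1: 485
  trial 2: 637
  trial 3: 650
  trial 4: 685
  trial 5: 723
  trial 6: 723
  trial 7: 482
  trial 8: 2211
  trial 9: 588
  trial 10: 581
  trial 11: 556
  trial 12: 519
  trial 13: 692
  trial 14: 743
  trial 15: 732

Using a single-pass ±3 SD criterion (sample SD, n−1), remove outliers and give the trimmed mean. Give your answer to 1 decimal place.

628.3 ms

n = 15, ΣRT = 11007, M = 733.800
Σ(x−M)² = 2450624.40; s = √(2450624.40/14) = 418.383
Cutoffs: 733.800 ± 3·418.383 → [-521.3, 1988.9]
Outside: 2211 → excluded.
Retained (n=14): Σ = 8796, mean = 8796/14 = 628.286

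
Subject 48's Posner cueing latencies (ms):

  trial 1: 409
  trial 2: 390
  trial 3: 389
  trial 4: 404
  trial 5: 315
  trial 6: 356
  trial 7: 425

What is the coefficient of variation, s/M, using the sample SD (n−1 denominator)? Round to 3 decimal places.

n = 7, Σ = 2688, M = 384.0000
Σ(x−M)² = 8312.000; s = √(8312.000/6) = 37.2201
CV = 37.2201 / 384.0000 = 0.09693

0.097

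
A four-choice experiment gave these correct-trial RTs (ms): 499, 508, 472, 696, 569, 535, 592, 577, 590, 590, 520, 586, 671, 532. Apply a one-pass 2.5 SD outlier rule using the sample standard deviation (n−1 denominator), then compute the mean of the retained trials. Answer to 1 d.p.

566.9 ms

n = 14, ΣRT = 7937, M = 566.929
Σ(x−M)² = 51192.93; s = √(51192.93/13) = 62.753
Cutoffs: 566.929 ± 2.5·62.753 → [410.0, 723.8]
No RTs fall outside the cutoffs; all 14 retained. Mean = 7937/14 = 566.929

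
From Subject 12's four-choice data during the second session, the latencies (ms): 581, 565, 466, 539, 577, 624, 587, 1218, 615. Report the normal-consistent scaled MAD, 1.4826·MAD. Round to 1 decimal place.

50.4 ms

Sorted: 466, 539, 565, 577, 581, 587, 615, 624, 1218 → median = 581
|x − 581| sorted: 0, 4, 6, 16, 34, 42, 43, 115, 637 → MAD = 34
Robust SD ≈ 1.4826 × 34 = 50.408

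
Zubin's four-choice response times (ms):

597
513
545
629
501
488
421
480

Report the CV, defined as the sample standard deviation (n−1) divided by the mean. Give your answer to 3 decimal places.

0.128

n = 8, Σ = 4174, M = 521.7500
Σ(x−M)² = 31245.500; s = √(31245.500/7) = 66.8105
CV = 66.8105 / 521.7500 = 0.12805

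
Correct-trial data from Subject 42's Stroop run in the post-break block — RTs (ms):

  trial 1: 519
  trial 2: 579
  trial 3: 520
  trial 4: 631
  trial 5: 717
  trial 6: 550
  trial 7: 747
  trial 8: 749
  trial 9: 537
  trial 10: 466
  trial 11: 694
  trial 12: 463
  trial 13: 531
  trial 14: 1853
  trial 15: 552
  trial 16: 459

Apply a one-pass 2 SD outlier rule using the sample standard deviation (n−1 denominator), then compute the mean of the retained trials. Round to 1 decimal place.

580.9 ms

n = 16, ΣRT = 10567, M = 660.438
Σ(x−M)² = 1662403.94; s = √(1662403.94/15) = 332.907
Cutoffs: 660.438 ± 2·332.907 → [-5.4, 1326.3]
Outside: 1853 → excluded.
Retained (n=15): Σ = 8714, mean = 8714/15 = 580.933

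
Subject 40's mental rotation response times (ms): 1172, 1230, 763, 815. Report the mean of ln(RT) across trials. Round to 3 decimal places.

ln(RT): 7.0665, 7.1148, 6.6373, 6.7032
Σ ln(RT) = 27.5217
Mean = 27.5217/4 = 6.88042

6.880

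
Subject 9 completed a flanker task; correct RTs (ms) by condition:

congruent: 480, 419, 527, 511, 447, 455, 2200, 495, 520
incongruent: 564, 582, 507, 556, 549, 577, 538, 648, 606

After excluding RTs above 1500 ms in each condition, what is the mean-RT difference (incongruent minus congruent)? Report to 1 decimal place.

87.9 ms

congruent: exclude 2200
M(congruent) = 3854/8 = 481.750
M(incongruent) = 5127/9 = 569.667
Difference = 569.667 − 481.750 = 87.917 ms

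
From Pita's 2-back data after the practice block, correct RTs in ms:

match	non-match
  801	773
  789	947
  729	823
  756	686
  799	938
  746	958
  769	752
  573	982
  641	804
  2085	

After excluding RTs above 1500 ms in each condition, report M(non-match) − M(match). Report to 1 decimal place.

117.8 ms

match: exclude 2085
M(match) = 6603/9 = 733.667
M(non-match) = 7663/9 = 851.444
Difference = 851.444 − 733.667 = 117.778 ms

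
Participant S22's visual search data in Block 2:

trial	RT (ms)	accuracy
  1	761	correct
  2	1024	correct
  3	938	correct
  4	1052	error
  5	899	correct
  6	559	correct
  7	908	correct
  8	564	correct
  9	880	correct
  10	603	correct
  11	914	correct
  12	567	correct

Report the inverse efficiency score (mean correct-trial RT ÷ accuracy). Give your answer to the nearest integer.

855 ms

Correct trials (n=11): 761, 1024, 938, 899, 559, 908, 564, 880, 603, 914, 567
Mean correct RT = 8617/11 = 783.3636 ms
Proportion correct = 11/12
IES = 783.3636 / (11/12) = 854.579 ms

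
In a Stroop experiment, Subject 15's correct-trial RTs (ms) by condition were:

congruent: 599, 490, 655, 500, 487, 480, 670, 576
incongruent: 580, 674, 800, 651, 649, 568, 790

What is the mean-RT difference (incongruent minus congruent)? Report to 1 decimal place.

116.0 ms

M(congruent) = 4457/8 = 557.125
M(incongruent) = 4712/7 = 673.143
Difference = 673.143 − 557.125 = 116.018 ms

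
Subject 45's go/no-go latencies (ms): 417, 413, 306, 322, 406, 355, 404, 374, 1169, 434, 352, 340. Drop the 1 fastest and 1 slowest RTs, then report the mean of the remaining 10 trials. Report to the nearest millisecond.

382 ms

Sorted: 306, 322, 340, 352, 355, 374, 404, 406, 413, 417, 434, 1169
Drop lowest 1 (306) and highest 1 (1169)
Remaining (n=10): Σ = 3817, mean = 3817/10 = 381.700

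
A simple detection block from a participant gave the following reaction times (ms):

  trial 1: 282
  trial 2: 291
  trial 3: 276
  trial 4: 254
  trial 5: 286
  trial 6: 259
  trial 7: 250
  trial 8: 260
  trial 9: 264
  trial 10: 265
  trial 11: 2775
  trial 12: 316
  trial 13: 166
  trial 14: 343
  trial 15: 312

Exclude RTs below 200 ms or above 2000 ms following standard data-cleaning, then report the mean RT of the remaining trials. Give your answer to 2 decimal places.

281.38 ms

Excluded: 166, 2775
Retained (n=13): Σ = 3658
Mean = 3658/13 = 281.3846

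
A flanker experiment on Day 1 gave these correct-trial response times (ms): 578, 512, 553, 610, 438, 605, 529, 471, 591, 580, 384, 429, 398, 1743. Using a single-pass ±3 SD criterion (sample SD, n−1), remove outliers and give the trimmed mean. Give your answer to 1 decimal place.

n = 14, ΣRT = 8421, M = 601.500
Σ(x−M)² = 1482087.50; s = √(1482087.50/13) = 337.649
Cutoffs: 601.500 ± 3·337.649 → [-411.4, 1614.4]
Outside: 1743 → excluded.
Retained (n=13): Σ = 6678, mean = 6678/13 = 513.692

513.7 ms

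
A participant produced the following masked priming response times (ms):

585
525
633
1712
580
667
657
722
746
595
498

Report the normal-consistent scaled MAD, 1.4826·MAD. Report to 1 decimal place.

78.6 ms

Sorted: 498, 525, 580, 585, 595, 633, 657, 667, 722, 746, 1712 → median = 633
|x − 633| sorted: 0, 24, 34, 38, 48, 53, 89, 108, 113, 135, 1079 → MAD = 53
Robust SD ≈ 1.4826 × 53 = 78.578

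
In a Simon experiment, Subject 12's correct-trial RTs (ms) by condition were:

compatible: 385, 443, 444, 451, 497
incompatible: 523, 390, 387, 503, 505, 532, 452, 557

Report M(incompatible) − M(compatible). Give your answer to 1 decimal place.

37.1 ms

M(compatible) = 2220/5 = 444.000
M(incompatible) = 3849/8 = 481.125
Difference = 481.125 − 444.000 = 37.125 ms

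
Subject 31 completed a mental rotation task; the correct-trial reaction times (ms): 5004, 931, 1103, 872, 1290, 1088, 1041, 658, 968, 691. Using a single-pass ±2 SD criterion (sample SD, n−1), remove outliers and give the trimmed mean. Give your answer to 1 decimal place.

960.2 ms

n = 10, ΣRT = 13646, M = 1364.600
Σ(x−M)² = 15041432.40; s = √(15041432.40/9) = 1292.776
Cutoffs: 1364.600 ± 2·1292.776 → [-1221.0, 3950.2]
Outside: 5004 → excluded.
Retained (n=9): Σ = 8642, mean = 8642/9 = 960.222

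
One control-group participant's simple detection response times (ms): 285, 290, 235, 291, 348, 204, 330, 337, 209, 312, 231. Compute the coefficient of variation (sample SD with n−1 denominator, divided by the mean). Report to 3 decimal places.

n = 11, Σ = 3072, M = 279.2727
Σ(x−M)² = 26880.182; s = √(26880.182/10) = 51.8461
CV = 51.8461 / 279.2727 = 0.18565

0.186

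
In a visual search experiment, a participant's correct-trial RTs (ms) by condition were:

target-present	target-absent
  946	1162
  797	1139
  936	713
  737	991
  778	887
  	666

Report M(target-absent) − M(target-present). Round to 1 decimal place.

87.5 ms

M(target-present) = 4194/5 = 838.800
M(target-absent) = 5558/6 = 926.333
Difference = 926.333 − 838.800 = 87.533 ms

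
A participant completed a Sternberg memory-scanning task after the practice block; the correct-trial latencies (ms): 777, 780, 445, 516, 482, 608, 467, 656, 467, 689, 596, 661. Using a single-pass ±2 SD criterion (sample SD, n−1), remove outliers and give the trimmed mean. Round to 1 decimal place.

595.3 ms

n = 12, ΣRT = 7144, M = 595.333
Σ(x−M)² = 158708.67; s = √(158708.67/11) = 120.117
Cutoffs: 595.333 ± 2·120.117 → [355.1, 835.6]
No RTs fall outside the cutoffs; all 12 retained. Mean = 7144/12 = 595.333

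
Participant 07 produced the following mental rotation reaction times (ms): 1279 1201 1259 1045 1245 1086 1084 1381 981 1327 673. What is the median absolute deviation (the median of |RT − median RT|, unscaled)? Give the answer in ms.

Sorted: 673, 981, 1045, 1084, 1086, 1201, 1245, 1259, 1279, 1327, 1381 → median = 1201
|x − 1201|: 78, 0, 58, 156, 44, 115, 117, 180, 220, 126, 528
Sorted deviations: 0, 44, 58, 78, 115, 117, 126, 156, 180, 220, 528 → MAD = 117

117 ms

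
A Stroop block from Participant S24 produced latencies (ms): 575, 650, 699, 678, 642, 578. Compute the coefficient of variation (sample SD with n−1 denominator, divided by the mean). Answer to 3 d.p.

0.080

n = 6, Σ = 3822, M = 637.0000
Σ(x−M)² = 13044.000; s = √(13044.000/5) = 51.0764
CV = 51.0764 / 637.0000 = 0.08018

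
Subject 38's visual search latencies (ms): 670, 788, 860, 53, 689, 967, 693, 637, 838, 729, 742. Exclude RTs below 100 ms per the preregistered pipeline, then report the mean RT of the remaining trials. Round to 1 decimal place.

Excluded: 53
Retained (n=10): Σ = 7613
Mean = 7613/10 = 761.3000

761.3 ms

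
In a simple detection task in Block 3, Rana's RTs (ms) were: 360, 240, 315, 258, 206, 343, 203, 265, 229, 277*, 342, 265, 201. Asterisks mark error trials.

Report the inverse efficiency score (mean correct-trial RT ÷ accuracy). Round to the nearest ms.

291 ms

Correct trials (n=12): 360, 240, 315, 258, 206, 343, 203, 265, 229, 342, 265, 201
Mean correct RT = 3227/12 = 268.9167 ms
Proportion correct = 12/13
IES = 268.9167 / (12/13) = 291.326 ms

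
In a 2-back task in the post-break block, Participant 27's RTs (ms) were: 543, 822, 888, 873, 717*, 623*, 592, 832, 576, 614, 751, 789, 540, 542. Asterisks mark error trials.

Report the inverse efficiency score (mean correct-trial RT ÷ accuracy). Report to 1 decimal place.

813.0 ms

Correct trials (n=12): 543, 822, 888, 873, 592, 832, 576, 614, 751, 789, 540, 542
Mean correct RT = 8362/12 = 696.8333 ms
Proportion correct = 12/14
IES = 696.8333 / (12/14) = 812.972 ms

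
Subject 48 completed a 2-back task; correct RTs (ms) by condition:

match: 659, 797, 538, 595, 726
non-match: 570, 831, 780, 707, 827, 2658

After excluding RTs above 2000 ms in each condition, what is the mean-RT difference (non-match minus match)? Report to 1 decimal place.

80.0 ms

non-match: exclude 2658
M(match) = 3315/5 = 663.000
M(non-match) = 3715/5 = 743.000
Difference = 743.000 − 663.000 = 80.000 ms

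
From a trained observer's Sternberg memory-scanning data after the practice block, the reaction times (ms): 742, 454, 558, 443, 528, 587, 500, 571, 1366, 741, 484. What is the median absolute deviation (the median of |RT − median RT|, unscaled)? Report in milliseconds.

74 ms

Sorted: 443, 454, 484, 500, 528, 558, 571, 587, 741, 742, 1366 → median = 558
|x − 558|: 184, 104, 0, 115, 30, 29, 58, 13, 808, 183, 74
Sorted deviations: 0, 13, 29, 30, 58, 74, 104, 115, 183, 184, 808 → MAD = 74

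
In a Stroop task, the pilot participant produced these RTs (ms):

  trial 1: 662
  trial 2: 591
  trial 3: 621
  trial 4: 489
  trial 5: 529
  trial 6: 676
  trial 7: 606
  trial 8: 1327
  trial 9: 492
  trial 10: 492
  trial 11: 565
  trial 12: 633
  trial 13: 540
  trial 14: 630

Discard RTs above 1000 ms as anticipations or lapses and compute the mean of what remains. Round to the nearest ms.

Excluded: 1327
Retained (n=13): Σ = 7526
Mean = 7526/13 = 578.9231

579 ms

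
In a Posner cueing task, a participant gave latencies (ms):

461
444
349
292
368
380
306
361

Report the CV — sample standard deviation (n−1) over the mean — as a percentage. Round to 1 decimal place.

16.0%

n = 8, Σ = 2961, M = 370.1250
Σ(x−M)² = 24562.875; s = √(24562.875/7) = 59.2367
CV = 59.2367 / 370.1250 = 0.16005 = 16.005%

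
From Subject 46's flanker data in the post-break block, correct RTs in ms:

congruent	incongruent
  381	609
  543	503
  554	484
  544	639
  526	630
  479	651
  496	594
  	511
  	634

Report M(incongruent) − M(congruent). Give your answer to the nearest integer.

M(congruent) = 3523/7 = 503.286
M(incongruent) = 5255/9 = 583.889
Difference = 583.889 − 503.286 = 80.603 ms

81 ms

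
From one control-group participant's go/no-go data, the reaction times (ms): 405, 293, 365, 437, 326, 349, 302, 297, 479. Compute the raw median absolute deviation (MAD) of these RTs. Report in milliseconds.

52 ms

Sorted: 293, 297, 302, 326, 349, 365, 405, 437, 479 → median = 349
|x − 349|: 56, 56, 16, 88, 23, 0, 47, 52, 130
Sorted deviations: 0, 16, 23, 47, 52, 56, 56, 88, 130 → MAD = 52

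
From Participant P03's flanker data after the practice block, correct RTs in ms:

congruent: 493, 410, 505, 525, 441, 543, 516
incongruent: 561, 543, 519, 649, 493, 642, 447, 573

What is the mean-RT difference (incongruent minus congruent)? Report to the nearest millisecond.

M(congruent) = 3433/7 = 490.429
M(incongruent) = 4427/8 = 553.375
Difference = 553.375 − 490.429 = 62.946 ms

63 ms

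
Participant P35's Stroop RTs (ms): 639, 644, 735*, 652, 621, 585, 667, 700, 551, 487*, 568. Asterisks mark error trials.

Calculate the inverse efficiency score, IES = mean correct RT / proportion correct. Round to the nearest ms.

Correct trials (n=9): 639, 644, 652, 621, 585, 667, 700, 551, 568
Mean correct RT = 5627/9 = 625.2222 ms
Proportion correct = 9/11
IES = 625.2222 / (9/11) = 764.160 ms

764 ms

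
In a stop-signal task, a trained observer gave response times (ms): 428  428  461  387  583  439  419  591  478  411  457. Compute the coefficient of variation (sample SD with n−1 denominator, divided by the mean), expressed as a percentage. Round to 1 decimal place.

14.4%

n = 11, Σ = 5082, M = 462.0000
Σ(x−M)² = 44480.000; s = √(44480.000/10) = 66.6933
CV = 66.6933 / 462.0000 = 0.14436 = 14.436%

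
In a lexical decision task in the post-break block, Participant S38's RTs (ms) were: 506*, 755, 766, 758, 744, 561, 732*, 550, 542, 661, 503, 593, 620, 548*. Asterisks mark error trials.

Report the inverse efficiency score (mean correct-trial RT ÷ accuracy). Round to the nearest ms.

Correct trials (n=11): 755, 766, 758, 744, 561, 550, 542, 661, 503, 593, 620
Mean correct RT = 7053/11 = 641.1818 ms
Proportion correct = 11/14
IES = 641.1818 / (11/14) = 816.050 ms

816 ms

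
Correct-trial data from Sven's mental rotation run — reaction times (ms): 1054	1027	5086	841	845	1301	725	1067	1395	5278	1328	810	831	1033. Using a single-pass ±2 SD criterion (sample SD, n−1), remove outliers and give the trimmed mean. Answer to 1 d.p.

1021.4 ms

n = 14, ΣRT = 22621, M = 1615.786
Σ(x−M)² = 30241016.36; s = √(30241016.36/13) = 1525.199
Cutoffs: 1615.786 ± 2·1525.199 → [-1434.6, 4666.2]
Outside: 5086, 5278 → excluded.
Retained (n=12): Σ = 12257, mean = 12257/12 = 1021.417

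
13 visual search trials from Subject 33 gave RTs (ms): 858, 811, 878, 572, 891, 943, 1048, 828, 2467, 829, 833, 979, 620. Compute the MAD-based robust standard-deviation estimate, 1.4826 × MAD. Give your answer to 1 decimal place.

69.7 ms

Sorted: 572, 620, 811, 828, 829, 833, 858, 878, 891, 943, 979, 1048, 2467 → median = 858
|x − 858| sorted: 0, 20, 25, 29, 30, 33, 47, 85, 121, 190, 238, 286, 1609 → MAD = 47
Robust SD ≈ 1.4826 × 47 = 69.682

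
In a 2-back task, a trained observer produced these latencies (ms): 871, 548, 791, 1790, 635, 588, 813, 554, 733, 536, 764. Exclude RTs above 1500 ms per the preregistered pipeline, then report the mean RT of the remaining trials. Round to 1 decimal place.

Excluded: 1790
Retained (n=10): Σ = 6833
Mean = 6833/10 = 683.3000

683.3 ms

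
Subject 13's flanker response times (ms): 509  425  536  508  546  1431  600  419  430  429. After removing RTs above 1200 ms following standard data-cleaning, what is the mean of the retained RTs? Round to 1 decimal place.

Excluded: 1431
Retained (n=9): Σ = 4402
Mean = 4402/9 = 489.1111

489.1 ms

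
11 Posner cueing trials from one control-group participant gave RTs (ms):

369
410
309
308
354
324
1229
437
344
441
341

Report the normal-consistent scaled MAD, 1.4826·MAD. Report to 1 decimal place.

66.7 ms

Sorted: 308, 309, 324, 341, 344, 354, 369, 410, 437, 441, 1229 → median = 354
|x − 354| sorted: 0, 10, 13, 15, 30, 45, 46, 56, 83, 87, 875 → MAD = 45
Robust SD ≈ 1.4826 × 45 = 66.717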